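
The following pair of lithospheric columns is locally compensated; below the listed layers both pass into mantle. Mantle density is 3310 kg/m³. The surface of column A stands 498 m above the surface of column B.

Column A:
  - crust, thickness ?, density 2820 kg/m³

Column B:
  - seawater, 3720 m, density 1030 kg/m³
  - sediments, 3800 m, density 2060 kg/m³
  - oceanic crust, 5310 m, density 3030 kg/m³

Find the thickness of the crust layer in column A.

33400 m

Take the compensation level at the base of the deeper column (depth z_c below the surface of column A) and equate Σ ρ_i t_i down to z_c; mantle fills any gap and the z_c terms cancel.
Column A: x×2820 + (z_c − 0 − x)×3310
Column B: 498×0 + 3720×1030 + 3800×2060 + 5310×3030 + (z_c − 498 − 12830)×3310
The z_c×3310 term appears on both sides and cancels. Collect the known terms of each column as K = Σ(ρt)_known − 3310 × (depth of known layers): K_A = 0 − 3310×0 = 0; K_B = 27748900 − 3310×(498 + 12830) = −16366780.
Balance: K_A − x×(3310 − 2820) = K_B, so x = (K_A − K_B)/(3310 − 2820) = 16366800/490 = 33400 m.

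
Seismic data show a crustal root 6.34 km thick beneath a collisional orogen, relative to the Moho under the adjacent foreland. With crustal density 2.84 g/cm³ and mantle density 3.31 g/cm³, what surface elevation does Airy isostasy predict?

1.05 km

Isostatic balance requires: ρ_c h = (ρ_m − ρ_c) r.
h = r (ρ_m − ρ_c) / ρ_c = 6.34 km × (3.31 − 2.84) / 2.84 = 1.05 km.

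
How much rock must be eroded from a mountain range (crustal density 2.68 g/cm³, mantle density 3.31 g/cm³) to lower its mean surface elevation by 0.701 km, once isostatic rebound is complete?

3.68 km

Net drop Δ = e − u = e − e ρ_c/ρ_m = e (ρ_m − ρ_c)/ρ_m.
e = Δ ρ_m/(ρ_m − ρ_c) = 0.701 km × 3.31/0.63 = 3.68 km.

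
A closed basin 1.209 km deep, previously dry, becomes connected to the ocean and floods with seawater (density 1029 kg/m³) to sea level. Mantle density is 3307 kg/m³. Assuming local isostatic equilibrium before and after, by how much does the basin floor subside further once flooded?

After flooding the water column is d + s deep. Its weight must equal the weight of mantle displaced by the extra subsidence s: (d + s) ρ_w = s ρ_m.
s = d ρ_w / (ρ_m − ρ_w) = 1.209 km × 1029/(3307 − 1029) = 0.546 km.

0.546 km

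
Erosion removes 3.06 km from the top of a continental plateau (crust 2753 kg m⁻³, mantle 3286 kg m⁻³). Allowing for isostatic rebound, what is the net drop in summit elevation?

0.496 km

Rebound u = e ρ_c/ρ_m = 3.06 km × 2753/3286 = 2.564 km.
Net surface drop = e − u = 3.06 km − 2.564 km = e (ρ_m − ρ_c)/ρ_m = 0.496 km.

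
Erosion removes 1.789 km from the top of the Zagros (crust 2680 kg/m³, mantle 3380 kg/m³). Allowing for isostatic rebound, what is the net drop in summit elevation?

0.371 km

Rebound u = e ρ_c/ρ_m = 1.789 km × 2680/3380 = 1.418 km.
Net surface drop = e − u = 1.789 km − 1.418 km = e (ρ_m − ρ_c)/ρ_m = 0.371 km.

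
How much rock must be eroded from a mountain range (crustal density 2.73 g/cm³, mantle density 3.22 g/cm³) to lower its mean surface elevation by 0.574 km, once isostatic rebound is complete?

Net drop Δ = e − u = e − e ρ_c/ρ_m = e (ρ_m − ρ_c)/ρ_m.
e = Δ ρ_m/(ρ_m − ρ_c) = 0.574 km × 3.22/0.49 = 3.77 km.

3.77 km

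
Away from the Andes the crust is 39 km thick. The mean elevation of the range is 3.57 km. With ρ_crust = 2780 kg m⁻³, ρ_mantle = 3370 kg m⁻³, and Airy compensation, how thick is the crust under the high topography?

Root depth r = h ρ_c / (ρ_m − ρ_c) = 3.57 km × 2780 / 590 = 16.82 km.
Total thickness = T + h + r = 39 km + 3.57 km + 16.82 km = 59.4 km.

59.4 km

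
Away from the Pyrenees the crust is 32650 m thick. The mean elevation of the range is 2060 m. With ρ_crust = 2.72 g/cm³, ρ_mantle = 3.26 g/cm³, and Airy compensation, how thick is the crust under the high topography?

Root depth r = h ρ_c / (ρ_m − ρ_c) = 2060 m × 2.72 / 0.54 = 10380 m.
Total thickness = T + h + r = 32650 m + 2060 m + 10380 m = 45100 m.

45100 m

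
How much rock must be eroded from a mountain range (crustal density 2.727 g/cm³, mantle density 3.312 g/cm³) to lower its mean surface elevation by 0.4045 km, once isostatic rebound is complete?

Net drop Δ = e − u = e − e ρ_c/ρ_m = e (ρ_m − ρ_c)/ρ_m.
e = Δ ρ_m/(ρ_m − ρ_c) = 0.4045 km × 3.312/0.585 = 2.29 km.

2.29 km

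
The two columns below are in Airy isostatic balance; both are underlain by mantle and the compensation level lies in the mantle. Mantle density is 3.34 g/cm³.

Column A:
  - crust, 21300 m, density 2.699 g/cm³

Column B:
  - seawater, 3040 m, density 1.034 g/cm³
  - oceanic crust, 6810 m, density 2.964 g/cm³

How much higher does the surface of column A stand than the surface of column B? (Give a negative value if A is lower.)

1220 m

For any compensation level in the mantle, the mantle terms cancel and isostasy reduces to e = (Σt_A − Σt_B) − (Σ(ρt)_A − Σ(ρt)_B) / ρ_m.
Σt_A = 21300 m; Σt_B = 9850 m; Σ(ρt)_A = 57488.7; Σ(ρt)_B = 23328.2 (in m·g/cm³).
e = (21300 − 9850) − (57488.7 − 23328.2) / 3.34 = 1220 m.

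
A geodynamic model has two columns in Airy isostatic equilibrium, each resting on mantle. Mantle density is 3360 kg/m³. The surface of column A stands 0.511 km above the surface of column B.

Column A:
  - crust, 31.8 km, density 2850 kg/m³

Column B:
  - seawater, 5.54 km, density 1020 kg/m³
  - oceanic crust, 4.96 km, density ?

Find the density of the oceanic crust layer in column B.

3050 kg/m³

Take the compensation level at the base of the deeper column (depth z_c below the surface of column A) and equate Σ ρ_i t_i down to z_c; mantle fills any gap and the z_c terms cancel.
Column A: 31.8×2850 + (z_c − 31.8)×3360
Column B: 0.511×0 + 5.54×1020 + 4.96×ρ + (z_c − 0.511 − 10.5)×3360
The z_c×3360 term appears on both sides and cancels. Collect the known terms of each column as K = Σ(ρt)_known − 3360 × (depth of known layers): K_A = 90630 − 3360×31.8 = −16218; K_B = 5650.8 − 3360×(0.511 + 10.5) = −31346.16.
Balance: K_A = K_B + 4.96×ρ, so ρ = (K_A − K_B)/4.96 = 15128.2/4.96 = 3050 kg/m³.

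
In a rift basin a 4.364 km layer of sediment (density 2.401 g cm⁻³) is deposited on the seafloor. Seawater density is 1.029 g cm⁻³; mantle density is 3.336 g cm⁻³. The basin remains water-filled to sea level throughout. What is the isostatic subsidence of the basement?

Submarine loading: the sediment displaces seawater, and the subsidence is in turn flooded, so s (ρ_m − ρ_w) = t (ρ_sed − ρ_w).
s = 4.364 km × (2.401 − 1.029) / (3.336 − 1.029) = 2.6 km.

2.6 km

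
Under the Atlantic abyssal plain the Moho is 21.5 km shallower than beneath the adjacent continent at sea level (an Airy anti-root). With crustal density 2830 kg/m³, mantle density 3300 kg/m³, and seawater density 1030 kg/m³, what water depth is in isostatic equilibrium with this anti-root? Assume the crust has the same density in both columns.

Replacing a thickness d of crust by seawater at the top must be balanced by replacing crust with mantle at the base: d (ρ_c − ρ_w) = a (ρ_m − ρ_c).
d = a (ρ_m − ρ_c)/(ρ_c − ρ_w) = 21.5 km × 470/1800 = 5.61 km.

5.61 km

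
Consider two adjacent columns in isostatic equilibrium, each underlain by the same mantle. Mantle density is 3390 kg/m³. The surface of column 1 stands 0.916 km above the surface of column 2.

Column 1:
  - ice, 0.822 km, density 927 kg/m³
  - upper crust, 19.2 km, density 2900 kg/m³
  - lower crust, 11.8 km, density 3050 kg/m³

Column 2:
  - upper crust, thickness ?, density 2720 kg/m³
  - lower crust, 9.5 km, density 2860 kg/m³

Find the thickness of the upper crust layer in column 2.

10.9 km

Take the compensation level at the base of the deeper column (depth z_c below the surface of column 1) and equate Σ ρ_i t_i down to z_c; mantle fills any gap and the z_c terms cancel.
Column 1: 0.822×927 + 19.2×2900 + 11.8×3050 + (z_c − 31.822)×3390
Column 2: 0.916×0 + x×2720 + 9.5×2860 + (z_c − 0.916 − 9.5 − x)×3390
The z_c×3390 term appears on both sides and cancels. Collect the known terms of each column as K = Σ(ρt)_known − 3390 × (depth of known layers): K_1 = 92431.994 − 3390×31.822 = −15444.586; K_2 = 27170 − 3390×(0.916 + 9.5) = −8140.24.
Balance: K_1 = K_2 − x×(3390 − 2720), so x = (K_2 − K_1)/(3390 − 2720) = 7304.35/670 = 10.9 km.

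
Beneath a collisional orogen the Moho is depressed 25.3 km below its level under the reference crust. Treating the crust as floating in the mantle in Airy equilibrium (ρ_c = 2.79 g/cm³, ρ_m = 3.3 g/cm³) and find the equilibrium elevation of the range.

4.62 km

In Airy isostatic equilibrium: ρ_c h = (ρ_m − ρ_c) r.
h = r (ρ_m − ρ_c) / ρ_c = 25.3 km × (3.3 − 2.79) / 2.79 = 4.62 km.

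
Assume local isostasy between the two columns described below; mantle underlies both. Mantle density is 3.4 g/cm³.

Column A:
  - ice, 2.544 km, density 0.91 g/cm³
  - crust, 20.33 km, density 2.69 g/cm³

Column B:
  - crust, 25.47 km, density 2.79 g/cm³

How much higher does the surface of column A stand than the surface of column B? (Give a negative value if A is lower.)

For any compensation level in the mantle, the mantle terms cancel and isostasy reduces to e = (Σt_A − Σt_B) − (Σ(ρt)_A − Σ(ρt)_B) / ρ_m.
Σt_A = 22.874 km; Σt_B = 25.47 km; Σ(ρt)_A = 57.00274; Σ(ρt)_B = 71.0613 (in km·g/cm³).
e = (22.874 − 25.47) − (57.00274 − 71.0613) / 3.4 = 1.54 km.

1.54 km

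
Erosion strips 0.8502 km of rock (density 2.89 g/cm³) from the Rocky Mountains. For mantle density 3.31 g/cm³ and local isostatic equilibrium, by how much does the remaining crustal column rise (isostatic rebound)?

Unloading: uplift u = e ρ_c/ρ_m = 0.8502 km × 2.89/3.31 = 0.742 km.

0.742 km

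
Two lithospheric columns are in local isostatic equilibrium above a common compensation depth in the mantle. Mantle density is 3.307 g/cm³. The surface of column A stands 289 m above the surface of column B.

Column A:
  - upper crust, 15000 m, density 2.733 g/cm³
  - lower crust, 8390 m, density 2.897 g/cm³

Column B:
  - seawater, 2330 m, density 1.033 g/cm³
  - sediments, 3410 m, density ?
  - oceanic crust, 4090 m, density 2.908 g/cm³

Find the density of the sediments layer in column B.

2.09 g/cm³

Take the compensation level at the base of the deeper column (depth z_c below the surface of column A) and equate Σ ρ_i t_i down to z_c; mantle fills any gap and the z_c terms cancel.
Column A: 15000×2.733 + 8390×2.897 + (z_c − 23390)×3.307
Column B: 289×0 + 2330×1.033 + 3410×ρ + 4090×2.908 + (z_c − 289 − 9830)×3.307
The z_c×3.307 term appears on both sides and cancels. Collect the known terms of each column as K = Σ(ρt)_known − 3.307 × (depth of known layers): K_A = 65300.83 − 3.307×23390 = −12049.9; K_B = 14300.61 − 3.307×(289 + 9830) = −19162.923.
Balance: K_A = K_B + 3410×ρ, so ρ = (K_A − K_B)/3410 = 7113.02/3410 = 2.09 g/cm³.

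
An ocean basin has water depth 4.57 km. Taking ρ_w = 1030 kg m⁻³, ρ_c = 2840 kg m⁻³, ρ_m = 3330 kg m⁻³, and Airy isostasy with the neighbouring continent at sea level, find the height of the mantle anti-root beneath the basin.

16.9 km

Equating mass per unit area of the two columns: replacing crust with seawater at the top is compensated by replacing crust with mantle at the base: d (ρ_c − ρ_w) = a (ρ_m − ρ_c).
a = d (ρ_c − ρ_w)/(ρ_m − ρ_c) = 4.57 km × 1810/490 = 16.9 km.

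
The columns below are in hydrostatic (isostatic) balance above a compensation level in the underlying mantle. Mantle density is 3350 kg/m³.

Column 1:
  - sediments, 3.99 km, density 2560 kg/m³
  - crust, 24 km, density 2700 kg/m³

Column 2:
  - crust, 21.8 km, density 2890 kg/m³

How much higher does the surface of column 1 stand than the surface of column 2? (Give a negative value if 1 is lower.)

2.6 km

For any compensation level in the mantle, the mantle terms cancel and isostasy reduces to e = (Σt_1 − Σt_2) − (Σ(ρt)_1 − Σ(ρt)_2) / ρ_m.
Σt_1 = 27.99 km; Σt_2 = 21.8 km; Σ(ρt)_1 = 75014.4; Σ(ρt)_2 = 63002 (in km·kg/m³).
e = (27.99 − 21.8) − (75014.4 − 63002) / 3350 = 2.6 km.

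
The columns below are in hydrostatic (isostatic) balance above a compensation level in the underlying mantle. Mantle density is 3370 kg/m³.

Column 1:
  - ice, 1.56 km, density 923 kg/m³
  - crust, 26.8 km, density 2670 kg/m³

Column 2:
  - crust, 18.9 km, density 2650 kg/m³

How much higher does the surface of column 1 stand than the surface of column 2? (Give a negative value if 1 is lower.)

For any compensation level in the mantle, the mantle terms cancel and isostasy reduces to e = (Σt_1 − Σt_2) − (Σ(ρt)_1 − Σ(ρt)_2) / ρ_m.
Σt_1 = 28.36 km; Σt_2 = 18.9 km; Σ(ρt)_1 = 72995.88; Σ(ρt)_2 = 50085 (in km·kg/m³).
e = (28.36 − 18.9) − (72995.88 − 50085) / 3370 = 2.66 km.

2.66 km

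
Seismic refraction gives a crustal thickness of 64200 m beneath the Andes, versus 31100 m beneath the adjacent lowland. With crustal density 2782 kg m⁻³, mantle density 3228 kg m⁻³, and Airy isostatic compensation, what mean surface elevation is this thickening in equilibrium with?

4570 m

Excess crust Δ = 64200 m − 31100 m = 33100 m, split between elevation h and root r with h + r = Δ.
Airy balance ρ_c h = (ρ_m − ρ_c) r gives r = h ρ_c/(ρ_m − ρ_c), so h (1 + ρ_c/(ρ_m − ρ_c)) = Δ, i.e. h = Δ (ρ_m − ρ_c)/ρ_m.
h = 33100 m × 446/3228 = 4570 m.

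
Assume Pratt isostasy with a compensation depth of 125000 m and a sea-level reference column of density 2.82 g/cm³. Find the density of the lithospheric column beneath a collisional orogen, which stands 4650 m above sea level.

2.72 g/cm³

Pratt balance: ρ_ref D = ρ (D + h).
ρ = ρ_ref D/(D + h) = 2.82 × 125000 m/(125000 m + 4650 m) = 2.72 g/cm³.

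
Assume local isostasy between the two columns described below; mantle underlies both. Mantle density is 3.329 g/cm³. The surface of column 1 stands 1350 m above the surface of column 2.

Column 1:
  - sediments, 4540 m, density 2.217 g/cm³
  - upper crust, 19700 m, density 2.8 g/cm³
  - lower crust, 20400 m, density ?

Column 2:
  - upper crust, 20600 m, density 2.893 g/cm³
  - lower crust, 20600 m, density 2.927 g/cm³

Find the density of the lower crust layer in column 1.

3.02 g/cm³

Take the compensation level at the base of the deeper column (depth z_c below the surface of column 1) and equate Σ ρ_i t_i down to z_c; mantle fills any gap and the z_c terms cancel.
Column 1: 4540×2.217 + 19700×2.8 + 20400×ρ + (z_c − 44640)×3.329
Column 2: 1350×0 + 20600×2.893 + 20600×2.927 + (z_c − 1350 − 41200)×3.329
The z_c×3.329 term appears on both sides and cancels. Collect the known terms of each column as K = Σ(ρt)_known − 3.329 × (depth of known layers): K_1 = 65225.18 − 3.329×44640 = −83381.38; K_2 = 119892 − 3.329×(1350 + 41200) = −21756.95.
Balance: K_1 + 20400×ρ = K_2, so ρ = (K_2 − K_1)/20400 = 61624.4/20400 = 3.02 g/cm³.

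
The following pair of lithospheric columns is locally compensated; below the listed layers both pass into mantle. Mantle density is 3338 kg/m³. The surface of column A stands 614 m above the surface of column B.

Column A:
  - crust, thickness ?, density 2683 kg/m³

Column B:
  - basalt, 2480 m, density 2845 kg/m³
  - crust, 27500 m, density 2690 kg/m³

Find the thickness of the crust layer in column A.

32200 m

Take the compensation level at the base of the deeper column (depth z_c below the surface of column A) and equate Σ ρ_i t_i down to z_c; mantle fills any gap and the z_c terms cancel.
Column A: x×2683 + (z_c − 0 − x)×3338
Column B: 614×0 + 2480×2845 + 27500×2690 + (z_c − 614 − 29980)×3338
The z_c×3338 term appears on both sides and cancels. Collect the known terms of each column as K = Σ(ρt)_known − 3338 × (depth of known layers): K_A = 0 − 3338×0 = 0; K_B = 81030600 − 3338×(614 + 29980) = −21092172.
Balance: K_A − x×(3338 − 2683) = K_B, so x = (K_A − K_B)/(3338 − 2683) = 21092200/655 = 32200 m.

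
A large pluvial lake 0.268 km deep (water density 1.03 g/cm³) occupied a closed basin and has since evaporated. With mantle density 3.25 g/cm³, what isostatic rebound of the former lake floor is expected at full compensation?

u = d ρ_w/ρ_m = 0.268 km × 1.03/3.25 = 0.0849 km.

0.0849 km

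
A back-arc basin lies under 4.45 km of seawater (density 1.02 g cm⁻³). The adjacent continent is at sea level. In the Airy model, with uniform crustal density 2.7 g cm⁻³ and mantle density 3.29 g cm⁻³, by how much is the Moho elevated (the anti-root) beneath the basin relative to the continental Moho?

In Airy isostatic equilibrium: replacing crust with seawater at the top is compensated by replacing crust with mantle at the base: d (ρ_c − ρ_w) = a (ρ_m − ρ_c).
a = d (ρ_c − ρ_w)/(ρ_m − ρ_c) = 4.45 km × 1.68/0.59 = 12.7 km.

12.7 km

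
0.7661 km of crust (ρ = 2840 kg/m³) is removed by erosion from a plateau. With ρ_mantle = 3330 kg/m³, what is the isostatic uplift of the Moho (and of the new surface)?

0.653 km

Unloading: uplift u = e ρ_c/ρ_m = 0.7661 km × 2840/3330 = 0.653 km.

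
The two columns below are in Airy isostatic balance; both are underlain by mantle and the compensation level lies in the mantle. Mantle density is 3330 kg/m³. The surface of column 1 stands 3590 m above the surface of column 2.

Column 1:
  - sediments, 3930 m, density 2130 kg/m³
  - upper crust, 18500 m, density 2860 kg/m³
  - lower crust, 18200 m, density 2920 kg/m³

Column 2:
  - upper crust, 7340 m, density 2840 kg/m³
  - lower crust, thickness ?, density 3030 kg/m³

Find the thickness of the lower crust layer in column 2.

17700 m

Take the compensation level at the base of the deeper column (depth z_c below the surface of column 1) and equate Σ ρ_i t_i down to z_c; mantle fills any gap and the z_c terms cancel.
Column 1: 3930×2130 + 18500×2860 + 18200×2920 + (z_c − 40630)×3330
Column 2: 3590×0 + 7340×2840 + x×3030 + (z_c − 3590 − 7340 − x)×3330
The z_c×3330 term appears on both sides and cancels. Collect the known terms of each column as K = Σ(ρt)_known − 3330 × (depth of known layers): K_1 = 114424900 − 3330×40630 = −20873000; K_2 = 20845600 − 3330×(3590 + 7340) = −15551300.
Balance: K_1 = K_2 − x×(3330 − 3030), so x = (K_2 − K_1)/(3330 − 3030) = 5321700/300 = 17700 m.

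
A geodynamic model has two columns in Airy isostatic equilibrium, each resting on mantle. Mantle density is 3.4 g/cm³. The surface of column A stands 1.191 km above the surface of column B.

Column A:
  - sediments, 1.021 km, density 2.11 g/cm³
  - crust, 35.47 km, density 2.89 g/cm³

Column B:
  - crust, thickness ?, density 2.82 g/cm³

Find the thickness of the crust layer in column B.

Take the compensation level at the base of the deeper column (depth z_c below the surface of column A) and equate Σ ρ_i t_i down to z_c; mantle fills any gap and the z_c terms cancel.
Column A: 1.021×2.11 + 35.47×2.89 + (z_c − 36.491)×3.4
Column B: 1.191×0 + x×2.82 + (z_c − 1.191 − 0 − x)×3.4
The z_c×3.4 term appears on both sides and cancels. Collect the known terms of each column as K = Σ(ρt)_known − 3.4 × (depth of known layers): K_A = 104.66261 − 3.4×36.491 = −19.40679; K_B = 0 − 3.4×(1.191 + 0) = −4.0494.
Balance: K_A = K_B − x×(3.4 − 2.82), so x = (K_B − K_A)/(3.4 − 2.82) = 15.3574/0.58 = 26.5 km.

26.5 km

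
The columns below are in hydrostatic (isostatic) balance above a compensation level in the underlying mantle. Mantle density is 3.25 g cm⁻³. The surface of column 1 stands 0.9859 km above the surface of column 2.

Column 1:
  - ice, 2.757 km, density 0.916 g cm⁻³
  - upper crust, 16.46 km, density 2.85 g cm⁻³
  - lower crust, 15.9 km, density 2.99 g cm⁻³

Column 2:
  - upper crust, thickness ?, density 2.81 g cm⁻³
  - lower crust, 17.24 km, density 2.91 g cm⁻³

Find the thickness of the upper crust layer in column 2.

18.4 km

Take the compensation level at the base of the deeper column (depth z_c below the surface of column 1) and equate Σ ρ_i t_i down to z_c; mantle fills any gap and the z_c terms cancel.
Column 1: 2.757×0.916 + 16.46×2.85 + 15.9×2.99 + (z_c − 35.117)×3.25
Column 2: 0.9859×0 + x×2.81 + 17.24×2.91 + (z_c − 0.9859 − 17.24 − x)×3.25
The z_c×3.25 term appears on both sides and cancels. Collect the known terms of each column as K = Σ(ρt)_known − 3.25 × (depth of known layers): K_1 = 96.977412 − 3.25×35.117 = −17.152838; K_2 = 50.1684 − 3.25×(0.9859 + 17.24) = −9.065775.
Balance: K_1 = K_2 − x×(3.25 − 2.81), so x = (K_2 − K_1)/(3.25 − 2.81) = 8.08706/0.44 = 18.4 km.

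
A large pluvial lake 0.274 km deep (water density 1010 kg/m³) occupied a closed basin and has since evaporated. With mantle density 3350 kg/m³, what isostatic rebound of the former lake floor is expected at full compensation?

u = d ρ_w/ρ_m = 0.274 km × 1010/3350 = 0.0826 km.

0.0826 km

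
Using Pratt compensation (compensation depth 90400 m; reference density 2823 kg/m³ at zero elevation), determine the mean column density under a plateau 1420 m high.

Pratt balance: ρ_ref D = ρ (D + h).
ρ = ρ_ref D/(D + h) = 2823 × 90400 m/(90400 m + 1420 m) = 2780 kg/m³.

2780 kg/m³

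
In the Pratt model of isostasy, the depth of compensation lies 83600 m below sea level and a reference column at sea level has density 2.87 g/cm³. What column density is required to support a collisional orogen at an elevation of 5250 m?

Pratt balance: ρ_ref D = ρ (D + h).
ρ = ρ_ref D/(D + h) = 2.87 × 83600 m/(83600 m + 5250 m) = 2.7 g/cm³.

2.7 g/cm³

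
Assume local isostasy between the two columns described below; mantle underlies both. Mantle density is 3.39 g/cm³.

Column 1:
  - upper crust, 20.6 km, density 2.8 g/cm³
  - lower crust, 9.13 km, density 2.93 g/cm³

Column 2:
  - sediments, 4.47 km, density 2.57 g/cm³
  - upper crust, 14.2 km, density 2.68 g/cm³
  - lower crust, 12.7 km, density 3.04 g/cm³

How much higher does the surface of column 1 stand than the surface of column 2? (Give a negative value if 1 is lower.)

−0.542 km

For any compensation level in the mantle, the mantle terms cancel and isostasy reduces to e = (Σt_1 − Σt_2) − (Σ(ρt)_1 − Σ(ρt)_2) / ρ_m.
Σt_1 = 29.73 km; Σt_2 = 31.37 km; Σ(ρt)_1 = 84.4309; Σ(ρt)_2 = 88.1519 (in km·g/cm³).
e = (29.73 − 31.37) − (84.4309 − 88.1519) / 3.39 = −0.542 km.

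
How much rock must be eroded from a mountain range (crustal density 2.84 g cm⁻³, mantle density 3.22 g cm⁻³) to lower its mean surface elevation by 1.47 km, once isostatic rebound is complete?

12.5 km

Net drop Δ = e − u = e − e ρ_c/ρ_m = e (ρ_m − ρ_c)/ρ_m.
e = Δ ρ_m/(ρ_m − ρ_c) = 1.47 km × 3.22/0.38 = 12.5 km.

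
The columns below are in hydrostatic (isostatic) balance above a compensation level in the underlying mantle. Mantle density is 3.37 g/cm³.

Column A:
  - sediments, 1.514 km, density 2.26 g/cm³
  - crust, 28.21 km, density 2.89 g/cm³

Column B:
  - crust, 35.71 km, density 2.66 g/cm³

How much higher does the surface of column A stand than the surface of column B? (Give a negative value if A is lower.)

For any compensation level in the mantle, the mantle terms cancel and isostasy reduces to e = (Σt_A − Σt_B) − (Σ(ρt)_A − Σ(ρt)_B) / ρ_m.
Σt_A = 29.724 km; Σt_B = 35.71 km; Σ(ρt)_A = 84.94854; Σ(ρt)_B = 94.9886 (in km·g/cm³).
e = (29.724 − 35.71) − (84.94854 − 94.9886) / 3.37 = −3.01 km.

−3.01 km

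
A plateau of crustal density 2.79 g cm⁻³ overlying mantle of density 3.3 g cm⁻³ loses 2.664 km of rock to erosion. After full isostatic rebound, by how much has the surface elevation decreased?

Rebound u = e ρ_c/ρ_m = 2.664 km × 2.79/3.3 = 2.252 km.
Net surface drop = e − u = 2.664 km − 2.252 km = e (ρ_m − ρ_c)/ρ_m = 0.412 km.

0.412 km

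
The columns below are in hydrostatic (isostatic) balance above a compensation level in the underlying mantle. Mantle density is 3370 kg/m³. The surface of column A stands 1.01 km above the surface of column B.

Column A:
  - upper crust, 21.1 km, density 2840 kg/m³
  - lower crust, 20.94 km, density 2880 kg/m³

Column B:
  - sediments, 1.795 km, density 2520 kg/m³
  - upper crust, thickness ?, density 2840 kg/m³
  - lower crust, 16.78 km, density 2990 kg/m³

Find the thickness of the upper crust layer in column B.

19.1 km

Take the compensation level at the base of the deeper column (depth z_c below the surface of column A) and equate Σ ρ_i t_i down to z_c; mantle fills any gap and the z_c terms cancel.
Column A: 21.1×2840 + 20.94×2880 + (z_c − 42.04)×3370
Column B: 1.01×0 + 1.795×2520 + x×2840 + 16.78×2990 + (z_c − 1.01 − 18.575 − x)×3370
The z_c×3370 term appears on both sides and cancels. Collect the known terms of each column as K = Σ(ρt)_known − 3370 × (depth of known layers): K_A = 120231.2 − 3370×42.04 = −21443.6; K_B = 54695.6 − 3370×(1.01 + 18.575) = −11305.85.
Balance: K_A = K_B − x×(3370 − 2840), so x = (K_B − K_A)/(3370 − 2840) = 10137.8/530 = 19.1 km.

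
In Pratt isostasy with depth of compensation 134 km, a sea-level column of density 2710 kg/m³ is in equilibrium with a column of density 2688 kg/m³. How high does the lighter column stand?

1.1 km

ρ_ref D = ρ (D + h) → h = D (ρ_ref − ρ)/ρ.
h = 134 km × (2710 − 2688)/2688 = 1.1 km.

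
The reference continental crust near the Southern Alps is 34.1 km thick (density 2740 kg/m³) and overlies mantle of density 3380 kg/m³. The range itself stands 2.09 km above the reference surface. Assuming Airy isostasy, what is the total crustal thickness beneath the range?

45.1 km

Root depth r = h ρ_c / (ρ_m − ρ_c) = 2.09 km × 2740 / 640 = 8.948 km.
Total thickness = T + h + r = 34.1 km + 2.09 km + 8.948 km = 45.1 km.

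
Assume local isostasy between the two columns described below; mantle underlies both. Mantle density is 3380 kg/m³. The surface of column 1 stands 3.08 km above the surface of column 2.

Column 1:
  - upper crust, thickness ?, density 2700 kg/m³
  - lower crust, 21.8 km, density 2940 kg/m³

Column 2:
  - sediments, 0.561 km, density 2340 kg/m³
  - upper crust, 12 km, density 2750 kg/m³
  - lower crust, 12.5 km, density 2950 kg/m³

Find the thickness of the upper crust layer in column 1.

21.1 km

Take the compensation level at the base of the deeper column (depth z_c below the surface of column 1) and equate Σ ρ_i t_i down to z_c; mantle fills any gap and the z_c terms cancel.
Column 1: x×2700 + 21.8×2940 + (z_c − 21.8 − x)×3380
Column 2: 3.08×0 + 0.561×2340 + 12×2750 + 12.5×2950 + (z_c − 3.08 − 25.061)×3380
The z_c×3380 term appears on both sides and cancels. Collect the known terms of each column as K = Σ(ρt)_known − 3380 × (depth of known layers): K_1 = 64092 − 3380×21.8 = −9592; K_2 = 71187.74 − 3380×(3.08 + 25.061) = −23928.84.
Balance: K_1 − x×(3380 − 2700) = K_2, so x = (K_1 − K_2)/(3380 − 2700) = 14336.8/680 = 21.1 km.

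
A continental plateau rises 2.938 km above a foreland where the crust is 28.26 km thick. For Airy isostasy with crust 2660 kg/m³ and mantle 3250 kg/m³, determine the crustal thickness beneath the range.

Root depth r = h ρ_c / (ρ_m − ρ_c) = 2.938 km × 2660 / 590 = 13.25 km.
Total thickness = T + h + r = 28.26 km + 2.938 km + 13.25 km = 44.4 km.

44.4 km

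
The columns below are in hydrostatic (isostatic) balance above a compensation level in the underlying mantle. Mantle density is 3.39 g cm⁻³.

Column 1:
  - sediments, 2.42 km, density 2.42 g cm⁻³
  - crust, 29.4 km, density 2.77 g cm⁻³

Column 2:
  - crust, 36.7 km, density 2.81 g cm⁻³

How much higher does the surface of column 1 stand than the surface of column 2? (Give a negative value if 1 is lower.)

−0.21 km

For any compensation level in the mantle, the mantle terms cancel and isostasy reduces to e = (Σt_1 − Σt_2) − (Σ(ρt)_1 − Σ(ρt)_2) / ρ_m.
Σt_1 = 31.82 km; Σt_2 = 36.7 km; Σ(ρt)_1 = 87.2944; Σ(ρt)_2 = 103.127 (in km·g cm⁻³).
e = (31.82 − 36.7) − (87.2944 − 103.127) / 3.39 = −0.21 km.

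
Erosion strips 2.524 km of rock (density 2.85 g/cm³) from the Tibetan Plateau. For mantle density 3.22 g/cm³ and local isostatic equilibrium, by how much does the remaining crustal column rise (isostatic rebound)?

2.23 km

Unloading: uplift u = e ρ_c/ρ_m = 2.524 km × 2.85/3.22 = 2.23 km.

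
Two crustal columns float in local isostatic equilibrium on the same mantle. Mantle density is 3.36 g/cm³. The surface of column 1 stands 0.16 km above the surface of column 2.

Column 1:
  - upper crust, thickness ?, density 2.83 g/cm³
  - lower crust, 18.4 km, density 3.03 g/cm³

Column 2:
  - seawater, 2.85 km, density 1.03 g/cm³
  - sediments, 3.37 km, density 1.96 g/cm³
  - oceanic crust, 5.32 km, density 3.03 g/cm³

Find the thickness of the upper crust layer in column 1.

Take the compensation level at the base of the deeper column (depth z_c below the surface of column 1) and equate Σ ρ_i t_i down to z_c; mantle fills any gap and the z_c terms cancel.
Column 1: x×2.83 + 18.4×3.03 + (z_c − 18.4 − x)×3.36
Column 2: 0.16×0 + 2.85×1.03 + 3.37×1.96 + 5.32×3.03 + (z_c − 0.16 − 11.54)×3.36
The z_c×3.36 term appears on both sides and cancels. Collect the known terms of each column as K = Σ(ρt)_known − 3.36 × (depth of known layers): K_1 = 55.752 − 3.36×18.4 = −6.072; K_2 = 25.6603 − 3.36×(0.16 + 11.54) = −13.6517.
Balance: K_1 − x×(3.36 − 2.83) = K_2, so x = (K_1 − K_2)/(3.36 − 2.83) = 7.5797/0.53 = 14.3 km.

14.3 km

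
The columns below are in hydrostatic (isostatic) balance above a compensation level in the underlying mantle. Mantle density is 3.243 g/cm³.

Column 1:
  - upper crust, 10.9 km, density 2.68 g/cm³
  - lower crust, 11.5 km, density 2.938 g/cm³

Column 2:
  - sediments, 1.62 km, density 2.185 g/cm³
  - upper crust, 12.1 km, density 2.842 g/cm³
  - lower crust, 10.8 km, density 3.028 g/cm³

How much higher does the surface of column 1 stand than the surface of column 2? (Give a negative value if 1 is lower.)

0.233 km

For any compensation level in the mantle, the mantle terms cancel and isostasy reduces to e = (Σt_1 − Σt_2) − (Σ(ρt)_1 − Σ(ρt)_2) / ρ_m.
Σt_1 = 22.4 km; Σt_2 = 24.52 km; Σ(ρt)_1 = 62.999; Σ(ρt)_2 = 70.6303 (in km·g/cm³).
e = (22.4 − 24.52) − (62.999 − 70.6303) / 3.243 = 0.233 km.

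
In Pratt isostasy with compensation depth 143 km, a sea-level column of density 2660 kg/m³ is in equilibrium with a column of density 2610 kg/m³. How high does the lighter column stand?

2.74 km

ρ_ref D = ρ (D + h) → h = D (ρ_ref − ρ)/ρ.
h = 143 km × (2660 − 2610)/2610 = 2.74 km.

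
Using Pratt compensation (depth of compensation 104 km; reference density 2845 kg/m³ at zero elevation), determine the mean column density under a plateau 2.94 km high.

2770 kg/m³

Pratt balance: ρ_ref D = ρ (D + h).
ρ = ρ_ref D/(D + h) = 2845 × 104 km/(104 km + 2.94 km) = 2770 kg/m³.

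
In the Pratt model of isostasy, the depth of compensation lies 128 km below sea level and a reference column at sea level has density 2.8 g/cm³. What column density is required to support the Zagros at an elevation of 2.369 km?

2.75 g/cm³

Pratt balance: ρ_ref D = ρ (D + h).
ρ = ρ_ref D/(D + h) = 2.8 × 128 km/(128 km + 2.369 km) = 2.75 g/cm³.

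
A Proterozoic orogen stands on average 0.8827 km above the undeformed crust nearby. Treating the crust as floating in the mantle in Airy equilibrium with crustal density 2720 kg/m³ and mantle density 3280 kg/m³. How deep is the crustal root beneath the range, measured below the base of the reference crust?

4.29 km

Isostatic balance requires: the weight of the topography is balanced by the buoyancy of the root, ρ_c h = (ρ_m − ρ_c) r.
r = h · ρ_c / (ρ_m − ρ_c) = 0.8827 km × 2720 / (3280 − 2720) = 4.29 km.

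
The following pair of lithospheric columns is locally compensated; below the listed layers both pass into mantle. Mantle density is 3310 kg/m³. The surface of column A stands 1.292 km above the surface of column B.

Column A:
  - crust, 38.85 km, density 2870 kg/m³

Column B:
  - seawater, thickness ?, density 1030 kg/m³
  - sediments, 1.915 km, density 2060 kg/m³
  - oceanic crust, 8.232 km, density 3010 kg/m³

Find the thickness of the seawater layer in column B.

3.49 km

Take the compensation level at the base of the deeper column (depth z_c below the surface of column A) and equate Σ ρ_i t_i down to z_c; mantle fills any gap and the z_c terms cancel.
Column A: 38.85×2870 + (z_c − 38.85)×3310
Column B: 1.292×0 + x×1030 + 1.915×2060 + 8.232×3010 + (z_c − 1.292 − 10.147 − x)×3310
The z_c×3310 term appears on both sides and cancels. Collect the known terms of each column as K = Σ(ρt)_known − 3310 × (depth of known layers): K_A = 111499.5 − 3310×38.85 = −17094; K_B = 28723.22 − 3310×(1.292 + 10.147) = −9139.87.
Balance: K_A = K_B − x×(3310 − 1030), so x = (K_B − K_A)/(3310 − 1030) = 7954.13/2280 = 3.49 km.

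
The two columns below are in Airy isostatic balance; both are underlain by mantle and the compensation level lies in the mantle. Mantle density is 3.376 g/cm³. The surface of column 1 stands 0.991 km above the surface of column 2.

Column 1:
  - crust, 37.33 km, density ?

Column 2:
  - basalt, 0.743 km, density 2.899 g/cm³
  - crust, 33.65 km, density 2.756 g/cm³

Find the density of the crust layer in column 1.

2.72 g/cm³

Take the compensation level at the base of the deeper column (depth z_c below the surface of column 1) and equate Σ ρ_i t_i down to z_c; mantle fills any gap and the z_c terms cancel.
Column 1: 37.33×ρ + (z_c − 37.33)×3.376
Column 2: 0.991×0 + 0.743×2.899 + 33.65×2.756 + (z_c − 0.991 − 34.393)×3.376
The z_c×3.376 term appears on both sides and cancels. Collect the known terms of each column as K = Σ(ρt)_known − 3.376 × (depth of known layers): K_1 = 0 − 3.376×37.33 = −126.02608; K_2 = 94.893357 − 3.376×(0.991 + 34.393) = −24.563027.
Balance: K_1 + 37.33×ρ = K_2, so ρ = (K_2 − K_1)/37.33 = 101.463/37.33 = 2.72 g/cm³.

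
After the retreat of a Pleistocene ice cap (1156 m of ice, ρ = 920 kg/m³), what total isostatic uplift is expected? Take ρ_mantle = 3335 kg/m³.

Removing the load lets mantle flow back in; uplift u satisfies ρ_ice t = ρ_m u.
u = t ρ_ice/ρ_m = 1156 m × 920/3335 = 319 m.

319 m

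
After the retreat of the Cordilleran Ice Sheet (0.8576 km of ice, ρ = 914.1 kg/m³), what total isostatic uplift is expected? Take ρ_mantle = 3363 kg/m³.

0.233 km

Removing the load lets mantle flow back in; uplift u satisfies ρ_ice t = ρ_m u.
u = t ρ_ice/ρ_m = 0.8576 km × 914.1/3363 = 0.233 km.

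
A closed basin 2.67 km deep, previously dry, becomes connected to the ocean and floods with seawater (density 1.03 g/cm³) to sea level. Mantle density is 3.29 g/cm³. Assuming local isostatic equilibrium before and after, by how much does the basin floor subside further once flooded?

1.22 km

After flooding the water column is d + s deep. Its weight must equal the weight of mantle displaced by the extra subsidence s: (d + s) ρ_w = s ρ_m.
s = d ρ_w / (ρ_m − ρ_w) = 2.67 km × 1.03/(3.29 − 1.03) = 1.22 km.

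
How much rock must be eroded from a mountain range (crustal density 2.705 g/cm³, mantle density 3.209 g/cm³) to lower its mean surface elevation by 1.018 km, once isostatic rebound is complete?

6.48 km

Net drop Δ = e − u = e − e ρ_c/ρ_m = e (ρ_m − ρ_c)/ρ_m.
e = Δ ρ_m/(ρ_m − ρ_c) = 1.018 km × 3.209/0.504 = 6.48 km.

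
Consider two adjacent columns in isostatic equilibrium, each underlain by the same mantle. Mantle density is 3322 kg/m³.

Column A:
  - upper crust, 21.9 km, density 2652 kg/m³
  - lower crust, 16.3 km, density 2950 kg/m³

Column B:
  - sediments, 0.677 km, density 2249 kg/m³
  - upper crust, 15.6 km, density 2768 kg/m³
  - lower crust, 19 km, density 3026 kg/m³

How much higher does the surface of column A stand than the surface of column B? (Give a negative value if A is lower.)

For any compensation level in the mantle, the mantle terms cancel and isostasy reduces to e = (Σt_A − Σt_B) − (Σ(ρt)_A − Σ(ρt)_B) / ρ_m.
Σt_A = 38.2 km; Σt_B = 35.277 km; Σ(ρt)_A = 106163.8; Σ(ρt)_B = 102197.373 (in km·kg/m³).
e = (38.2 − 35.277) − (106163.8 − 102197.373) / 3322 = 1.73 km.

1.73 km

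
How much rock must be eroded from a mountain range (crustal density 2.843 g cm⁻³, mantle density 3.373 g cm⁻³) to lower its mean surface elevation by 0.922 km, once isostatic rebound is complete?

5.87 km

Net drop Δ = e − u = e − e ρ_c/ρ_m = e (ρ_m − ρ_c)/ρ_m.
e = Δ ρ_m/(ρ_m − ρ_c) = 0.922 km × 3.373/0.53 = 5.87 km.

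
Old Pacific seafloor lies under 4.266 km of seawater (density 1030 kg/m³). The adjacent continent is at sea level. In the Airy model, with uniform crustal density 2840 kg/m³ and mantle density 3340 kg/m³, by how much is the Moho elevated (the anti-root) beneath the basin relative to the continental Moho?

15.4 km

In Airy isostatic equilibrium: replacing crust with seawater at the top is compensated by replacing crust with mantle at the base: d (ρ_c − ρ_w) = a (ρ_m − ρ_c).
a = d (ρ_c − ρ_w)/(ρ_m − ρ_c) = 4.266 km × 1810/500 = 15.4 km.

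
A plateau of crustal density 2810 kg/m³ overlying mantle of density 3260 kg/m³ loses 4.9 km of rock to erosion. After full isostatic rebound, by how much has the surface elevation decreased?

0.676 km

Rebound u = e ρ_c/ρ_m = 4.9 km × 2810/3260 = 4.224 km.
Net surface drop = e − u = 4.9 km − 4.224 km = e (ρ_m − ρ_c)/ρ_m = 0.676 km.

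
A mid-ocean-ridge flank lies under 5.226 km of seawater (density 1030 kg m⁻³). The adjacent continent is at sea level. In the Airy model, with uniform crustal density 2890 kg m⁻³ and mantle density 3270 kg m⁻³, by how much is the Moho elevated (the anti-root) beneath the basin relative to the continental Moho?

25.6 km

For local isostatic compensation: replacing crust with seawater at the top is compensated by replacing crust with mantle at the base: d (ρ_c − ρ_w) = a (ρ_m − ρ_c).
a = d (ρ_c − ρ_w)/(ρ_m − ρ_c) = 5.226 km × 1860/380 = 25.6 km.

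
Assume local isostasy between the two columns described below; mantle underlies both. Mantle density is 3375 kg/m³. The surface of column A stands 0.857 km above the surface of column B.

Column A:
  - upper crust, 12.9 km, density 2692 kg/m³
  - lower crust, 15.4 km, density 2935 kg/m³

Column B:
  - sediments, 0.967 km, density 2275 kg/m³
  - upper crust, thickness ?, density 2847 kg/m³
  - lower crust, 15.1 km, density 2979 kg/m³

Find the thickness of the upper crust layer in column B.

Take the compensation level at the base of the deeper column (depth z_c below the surface of column A) and equate Σ ρ_i t_i down to z_c; mantle fills any gap and the z_c terms cancel.
Column A: 12.9×2692 + 15.4×2935 + (z_c − 28.3)×3375
Column B: 0.857×0 + 0.967×2275 + x×2847 + 15.1×2979 + (z_c − 0.857 − 16.067 − x)×3375
The z_c×3375 term appears on both sides and cancels. Collect the known terms of each column as K = Σ(ρt)_known − 3375 × (depth of known layers): K_A = 79925.8 − 3375×28.3 = −15586.7; K_B = 47182.825 − 3375×(0.857 + 16.067) = −9935.675.
Balance: K_A = K_B − x×(3375 − 2847), so x = (K_B − K_A)/(3375 − 2847) = 5651.03/528 = 10.7 km.

10.7 km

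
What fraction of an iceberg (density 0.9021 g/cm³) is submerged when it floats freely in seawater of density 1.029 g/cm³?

Submerged fraction = ρ_obj/ρ_fluid = 0.9021/1.029 = 0.877.

0.877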